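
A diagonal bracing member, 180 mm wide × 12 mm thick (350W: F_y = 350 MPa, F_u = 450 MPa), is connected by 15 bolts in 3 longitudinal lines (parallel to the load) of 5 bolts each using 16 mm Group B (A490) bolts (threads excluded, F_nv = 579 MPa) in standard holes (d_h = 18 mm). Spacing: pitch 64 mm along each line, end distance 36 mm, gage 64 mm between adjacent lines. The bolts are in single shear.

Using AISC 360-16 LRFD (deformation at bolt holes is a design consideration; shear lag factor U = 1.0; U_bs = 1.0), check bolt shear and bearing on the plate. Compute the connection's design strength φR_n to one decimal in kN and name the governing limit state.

1309.7 kN (bolt shear governs)

Bolt shear: A_b = π(16)²/4 = 201.06 mm². φR_n = 0.75 × 579 × 201.06 × 15 × 1 = 1309.7 kN.
Bearing (12 mm plate, F_u = 450 MPa): end bolts L_c = 36 − 18/2 = 27, R_n = min(1.2×27×12×450, 2.4×16×12×450) = 174.96 kN/bolt; interior L_c = 64 − 18 = 46, R_n = 207.36 kN/bolt. φR_n = 0.75 × (3×174.96 + 12×207.36) = 2259.9 kN.
Governing: min(1309.7, 2259.9) = 1309.7 kN → bolt shear.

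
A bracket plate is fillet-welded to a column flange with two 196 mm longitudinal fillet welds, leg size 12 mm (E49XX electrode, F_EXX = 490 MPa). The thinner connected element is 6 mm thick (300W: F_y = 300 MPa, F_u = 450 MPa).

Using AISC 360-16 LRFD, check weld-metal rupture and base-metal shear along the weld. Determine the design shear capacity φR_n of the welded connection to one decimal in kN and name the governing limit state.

Weld metal: throat = 0.707×12 = 8.484 mm, L = 2×196 = 392 mm. φR_n = 0.75 × 0.6 × 490 × 8.484 × 392 = 733.3 kN.
Base metal shear (6 mm plate): yield φR_n = 1.0×0.6×300×6×392 = 423.4 kN; rupture φR_n = 0.75×0.6×450×6×392 = 476.3 kN; take 423.4 kN (yield).
Governing: min(733.3, 423.4) = 423.4 kN → base-metal shear.

423.4 kN (base-metal shear governs)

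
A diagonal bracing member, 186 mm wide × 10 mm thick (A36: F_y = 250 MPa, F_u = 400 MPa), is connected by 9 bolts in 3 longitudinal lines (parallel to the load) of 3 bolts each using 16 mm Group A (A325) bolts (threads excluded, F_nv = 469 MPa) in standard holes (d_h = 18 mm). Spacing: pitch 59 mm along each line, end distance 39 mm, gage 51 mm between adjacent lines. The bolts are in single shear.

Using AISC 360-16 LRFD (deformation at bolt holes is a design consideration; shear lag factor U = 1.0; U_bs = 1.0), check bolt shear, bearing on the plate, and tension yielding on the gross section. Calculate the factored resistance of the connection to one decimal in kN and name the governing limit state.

418.5 kN (gross-section yield governs)

Bolt shear: A_b = π(16)²/4 = 201.06 mm². φR_n = 0.75 × 469 × 201.06 × 9 × 1 = 636.5 kN.
Bearing (10 mm plate, F_u = 400 MPa): end bolts L_c = 39 − 18/2 = 30, R_n = min(1.2×30×10×400, 2.4×16×10×400) = 144 kN/bolt; interior L_c = 59 − 18 = 41, R_n = 153.6 kN/bolt. φR_n = 0.75 × (3×144 + 6×153.6) = 1015.2 kN.
Tension yield (gross): A_g = 186×10 = 1860 mm². φR_n = 0.90 × 250 × 1860 = 418.5 kN.
Governing: min(636.5, 1015.2, 418.5) = 418.5 kN → gross-section yield.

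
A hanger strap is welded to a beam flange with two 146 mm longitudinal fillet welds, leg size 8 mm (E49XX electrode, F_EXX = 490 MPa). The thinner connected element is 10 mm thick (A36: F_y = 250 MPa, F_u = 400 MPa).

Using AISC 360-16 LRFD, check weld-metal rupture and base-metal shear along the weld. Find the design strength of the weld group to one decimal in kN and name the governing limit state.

364.2 kN (weld metal governs)

Weld metal: throat = 0.707×8 = 5.656 mm, L = 2×146 = 292 mm. φR_n = 0.75 × 0.6 × 490 × 5.656 × 292 = 364.2 kN.
Base metal shear (10 mm plate): yield φR_n = 1.0×0.6×250×10×292 = 438.0 kN; rupture φR_n = 0.75×0.6×400×10×292 = 525.6 kN; take 438.0 kN (yield).
Governing: min(364.2, 438.0) = 364.2 kN → weld metal.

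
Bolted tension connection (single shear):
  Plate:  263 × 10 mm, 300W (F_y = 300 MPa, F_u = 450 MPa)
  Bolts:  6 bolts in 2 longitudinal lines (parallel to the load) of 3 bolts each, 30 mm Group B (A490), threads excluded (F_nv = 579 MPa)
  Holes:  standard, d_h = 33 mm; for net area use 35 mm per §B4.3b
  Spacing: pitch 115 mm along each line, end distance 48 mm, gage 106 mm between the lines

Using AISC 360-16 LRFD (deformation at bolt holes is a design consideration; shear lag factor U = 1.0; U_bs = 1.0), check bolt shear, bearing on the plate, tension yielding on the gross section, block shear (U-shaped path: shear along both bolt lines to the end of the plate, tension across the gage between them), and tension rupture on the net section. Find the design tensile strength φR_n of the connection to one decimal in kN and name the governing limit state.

651.4 kN (net-section rupture governs)

Bolt shear: A_b = π(30)²/4 = 706.86 mm². φR_n = 0.75 × 579 × 706.86 × 6 × 1 = 1841.7 kN.
Bearing (10 mm plate, F_u = 450 MPa): end bolts L_c = 48 − 33/2 = 31.5, R_n = min(1.2×31.5×10×450, 2.4×30×10×450) = 170.1 kN/bolt; interior L_c = 115 − 33 = 82, R_n = 324 kN/bolt. φR_n = 0.75 × (2×170.1 + 4×324) = 1227.2 kN.
Tension yield (gross): A_g = 263×10 = 2630 mm². φR_n = 0.90 × 300 × 2630 = 710.1 kN.
Block shear: shear path 2×[48+2×115] = 2×278 mm, A_gv = 5560, A_nv = 2×(278 − 2.5×35)×10 = 3810 mm²; tension across gage: (106 − 1×35)×10 = 710 mm². R_n = min(0.6×450×3810, 0.6×300×5560) + 1.0×450×710 = min(1028.7, 1000.8) + 319.5 = 1320.3 kN. φR_n = 0.75 × 1320.3 = 990.2 kN.
Tension rupture (net): A_n = (263 − 2×35)×10 = 1930 mm² (U = 1.0, A_e = A_n). φR_n = 0.75 × 450 × 1930 = 651.4 kN.
Governing: min(1841.7, 1227.2, 710.1, 990.2, 651.4) = 651.4 kN → net-section rupture.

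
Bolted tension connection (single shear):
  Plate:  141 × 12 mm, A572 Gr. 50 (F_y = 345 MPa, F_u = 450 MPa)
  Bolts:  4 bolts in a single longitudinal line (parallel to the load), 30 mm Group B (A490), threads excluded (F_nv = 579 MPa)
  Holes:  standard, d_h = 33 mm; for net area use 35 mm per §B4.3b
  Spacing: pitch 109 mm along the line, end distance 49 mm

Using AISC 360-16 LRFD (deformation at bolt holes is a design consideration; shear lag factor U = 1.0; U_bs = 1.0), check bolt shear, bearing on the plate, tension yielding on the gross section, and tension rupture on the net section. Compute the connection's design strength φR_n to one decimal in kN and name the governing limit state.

Bolt shear: A_b = π(30)²/4 = 706.86 mm². φR_n = 0.75 × 579 × 706.86 × 4 × 1 = 1227.8 kN.
Bearing (12 mm plate, F_u = 450 MPa): end bolts L_c = 49 − 33/2 = 32.5, R_n = min(1.2×32.5×12×450, 2.4×30×12×450) = 210.6 kN/bolt; interior L_c = 109 − 33 = 76, R_n = 388.8 kN/bolt. φR_n = 0.75 × (1×210.6 + 3×388.8) = 1032.8 kN.
Tension yield (gross): A_g = 141×12 = 1692 mm². φR_n = 0.90 × 345 × 1692 = 525.4 kN.
Tension rupture (net): A_n = (141 − 1×35)×12 = 1272 mm² (U = 1.0, A_e = A_n). φR_n = 0.75 × 450 × 1272 = 429.3 kN.
Governing: min(1227.8, 1032.8, 525.4, 429.3) = 429.3 kN → net-section rupture.

429.3 kN (net-section rupture governs)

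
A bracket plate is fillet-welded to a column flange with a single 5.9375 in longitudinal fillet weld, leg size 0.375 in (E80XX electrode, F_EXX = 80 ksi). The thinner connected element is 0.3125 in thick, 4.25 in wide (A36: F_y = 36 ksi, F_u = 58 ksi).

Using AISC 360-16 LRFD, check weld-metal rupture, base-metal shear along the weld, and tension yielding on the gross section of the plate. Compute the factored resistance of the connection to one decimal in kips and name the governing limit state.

Weld metal: throat = 0.707×0.375 = 0.26513 in, L = 5.9375 in. φR_n = 0.75 × 0.6 × 80 × 0.26513 × 5.9375 = 56.7 kips.
Base metal shear (0.3125 in plate): yield φR_n = 1.0×0.6×36×0.3125×5.9375 = 40.1 kips; rupture φR_n = 0.75×0.6×58×0.3125×5.9375 = 48.4 kips; take 40.1 kips (yield).
Tension yield (gross): A_g = 4.25×0.3125 = 1.3281 in². φR_n = 0.90 × 36 × 1.3281 = 43.0 kips.
Governing: min(56.7, 40.1, 43.0) = 40.1 kips → base-metal shear.

40.1 kips (base-metal shear governs)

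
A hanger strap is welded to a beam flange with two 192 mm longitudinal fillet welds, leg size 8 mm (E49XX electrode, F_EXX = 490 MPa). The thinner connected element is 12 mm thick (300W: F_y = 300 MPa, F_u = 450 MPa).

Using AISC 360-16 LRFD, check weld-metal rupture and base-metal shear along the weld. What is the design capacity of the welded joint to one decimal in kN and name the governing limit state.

478.9 kN (weld metal governs)

Weld metal: throat = 0.707×8 = 5.656 mm, L = 2×192 = 384 mm. φR_n = 0.75 × 0.6 × 490 × 5.656 × 384 = 478.9 kN.
Base metal shear (12 mm plate): yield φR_n = 1.0×0.6×300×12×384 = 829.4 kN; rupture φR_n = 0.75×0.6×450×12×384 = 933.1 kN; take 829.4 kN (yield).
Governing: min(478.9, 829.4) = 478.9 kN → weld metal.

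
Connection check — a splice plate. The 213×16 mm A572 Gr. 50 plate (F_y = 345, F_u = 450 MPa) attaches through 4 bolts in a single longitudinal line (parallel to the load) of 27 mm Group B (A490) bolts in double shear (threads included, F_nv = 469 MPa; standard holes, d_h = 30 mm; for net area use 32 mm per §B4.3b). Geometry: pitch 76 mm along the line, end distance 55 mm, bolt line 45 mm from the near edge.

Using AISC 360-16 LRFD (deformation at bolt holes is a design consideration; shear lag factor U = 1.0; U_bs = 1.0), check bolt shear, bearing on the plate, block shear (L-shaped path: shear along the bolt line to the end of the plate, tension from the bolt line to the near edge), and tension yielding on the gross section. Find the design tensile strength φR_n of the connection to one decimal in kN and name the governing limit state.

Bolt shear: A_b = π(27)²/4 = 572.56 mm². φR_n = 0.75 × 469 × 572.56 × 4 × 2 = 1611.2 kN.
Bearing (16 mm plate, F_u = 450 MPa): end bolts L_c = 55 − 30/2 = 40, R_n = min(1.2×40×16×450, 2.4×27×16×450) = 345.6 kN/bolt; interior L_c = 76 − 30 = 46, R_n = 397.44 kN/bolt. φR_n = 0.75 × (1×345.6 + 3×397.44) = 1153.4 kN.
Block shear: shear path 1×[55+3×76] = 1×283 mm, A_gv = 4528, A_nv = 1×(283 − 3.5×32)×16 = 2736 mm²; tension to near edge: (45 − 0.5×32)×16 = 464 mm². R_n = min(0.6×450×2736, 0.6×345×4528) + 1.0×450×464 = min(738.72, 937.3) + 208.8 = 947.52 kN. φR_n = 0.75 × 947.52 = 710.6 kN.
Tension yield (gross): A_g = 213×16 = 3408 mm². φR_n = 0.90 × 345 × 3408 = 1058.2 kN.
Governing: min(1611.2, 1153.4, 710.6, 1058.2) = 710.6 kN → block shear.

710.6 kN (block shear governs)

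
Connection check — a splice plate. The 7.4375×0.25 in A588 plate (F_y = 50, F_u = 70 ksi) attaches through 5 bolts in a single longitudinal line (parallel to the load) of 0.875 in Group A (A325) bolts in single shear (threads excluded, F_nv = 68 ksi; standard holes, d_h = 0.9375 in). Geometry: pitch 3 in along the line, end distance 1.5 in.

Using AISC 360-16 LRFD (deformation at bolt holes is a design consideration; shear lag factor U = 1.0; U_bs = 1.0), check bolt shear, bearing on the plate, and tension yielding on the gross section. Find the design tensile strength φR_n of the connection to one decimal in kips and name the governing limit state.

Bolt shear: A_b = π(0.875)²/4 = 0.60132 in². φR_n = 0.75 × 68 × 0.60132 × 5 × 1 = 153.3 kips.
Bearing (0.25 in plate, F_u = 70 ksi): end bolts L_c = 1.5 − 0.9375/2 = 1.03125, R_n = min(1.2×1.03125×0.25×70, 2.4×0.875×0.25×70) = 21.656 kips/bolt; interior L_c = 3 − 0.9375 = 2.0625, R_n = 36.75 kips/bolt. φR_n = 0.75 × (1×21.656 + 4×36.75) = 126.5 kips.
Tension yield (gross): A_g = 7.4375×0.25 = 1.8594 in². φR_n = 0.90 × 50 × 1.8594 = 83.7 kips.
Governing: min(153.3, 126.5, 83.7) = 83.7 kips → gross-section yield.

83.7 kips (gross-section yield governs)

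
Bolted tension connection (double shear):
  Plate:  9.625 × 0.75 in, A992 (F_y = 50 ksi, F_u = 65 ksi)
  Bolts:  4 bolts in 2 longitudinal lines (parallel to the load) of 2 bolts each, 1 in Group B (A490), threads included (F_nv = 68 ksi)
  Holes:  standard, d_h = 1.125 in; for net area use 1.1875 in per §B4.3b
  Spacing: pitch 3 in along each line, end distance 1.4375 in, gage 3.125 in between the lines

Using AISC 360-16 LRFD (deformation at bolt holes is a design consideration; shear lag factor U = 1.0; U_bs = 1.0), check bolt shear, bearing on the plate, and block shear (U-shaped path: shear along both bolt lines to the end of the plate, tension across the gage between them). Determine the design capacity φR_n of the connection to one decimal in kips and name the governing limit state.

187.4 kips (block shear governs)

Bolt shear: A_b = π(1)²/4 = 0.7854 in². φR_n = 0.75 × 68 × 0.7854 × 4 × 2 = 320.4 kips.
Bearing (0.75 in plate, F_u = 65 ksi): end bolts L_c = 1.4375 − 1.125/2 = 0.875, R_n = min(1.2×0.875×0.75×65, 2.4×1×0.75×65) = 51.188 kips/bolt; interior L_c = 3 − 1.125 = 1.875, R_n = 109.69 kips/bolt. φR_n = 0.75 × (2×51.188 + 2×109.69) = 241.3 kips.
Block shear: shear path 2×[1.4375+1×3] = 2×4.4375 in, A_gv = 6.6563, A_nv = 2×(4.4375 − 1.5×1.1875)×0.75 = 3.9844 in²; tension across gage: (3.125 − 1×1.1875)×0.75 = 1.4531 in². R_n = min(0.6×65×3.9844, 0.6×50×6.6563) + 1.0×65×1.4531 = min(155.39, 199.69) + 94.452 = 249.84 kips. φR_n = 0.75 × 249.84 = 187.4 kips.
Governing: min(320.4, 241.3, 187.4) = 187.4 kips → block shear.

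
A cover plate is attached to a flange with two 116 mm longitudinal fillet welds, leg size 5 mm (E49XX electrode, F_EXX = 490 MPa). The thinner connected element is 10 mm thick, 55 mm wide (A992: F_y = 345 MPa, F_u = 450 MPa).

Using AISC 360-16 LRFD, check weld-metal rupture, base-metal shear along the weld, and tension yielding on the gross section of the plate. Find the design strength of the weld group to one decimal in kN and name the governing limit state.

Weld metal: throat = 0.707×5 = 3.535 mm, L = 2×116 = 232 mm. φR_n = 0.75 × 0.6 × 490 × 3.535 × 232 = 180.8 kN.
Base metal shear (10 mm plate): yield φR_n = 1.0×0.6×345×10×232 = 480.2 kN; rupture φR_n = 0.75×0.6×450×10×232 = 469.8 kN; take 469.8 kN (rupture).
Tension yield (gross): A_g = 55×10 = 550 mm². φR_n = 0.90 × 345 × 550 = 170.8 kN.
Governing: min(180.8, 469.8, 170.8) = 170.8 kN → gross-section yield.

170.8 kN (gross-section yield governs)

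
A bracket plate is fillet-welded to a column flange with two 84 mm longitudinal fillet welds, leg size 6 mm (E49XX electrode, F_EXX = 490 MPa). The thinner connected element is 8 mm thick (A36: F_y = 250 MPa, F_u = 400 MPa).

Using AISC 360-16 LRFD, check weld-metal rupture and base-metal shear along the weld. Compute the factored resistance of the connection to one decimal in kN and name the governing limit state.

157.1 kN (weld metal governs)

Weld metal: throat = 0.707×6 = 4.242 mm, L = 2×84 = 168 mm. φR_n = 0.75 × 0.6 × 490 × 4.242 × 168 = 157.1 kN.
Base metal shear (8 mm plate): yield φR_n = 1.0×0.6×250×8×168 = 201.6 kN; rupture φR_n = 0.75×0.6×400×8×168 = 241.9 kN; take 201.6 kN (yield).
Governing: min(157.1, 201.6) = 157.1 kN → weld metal.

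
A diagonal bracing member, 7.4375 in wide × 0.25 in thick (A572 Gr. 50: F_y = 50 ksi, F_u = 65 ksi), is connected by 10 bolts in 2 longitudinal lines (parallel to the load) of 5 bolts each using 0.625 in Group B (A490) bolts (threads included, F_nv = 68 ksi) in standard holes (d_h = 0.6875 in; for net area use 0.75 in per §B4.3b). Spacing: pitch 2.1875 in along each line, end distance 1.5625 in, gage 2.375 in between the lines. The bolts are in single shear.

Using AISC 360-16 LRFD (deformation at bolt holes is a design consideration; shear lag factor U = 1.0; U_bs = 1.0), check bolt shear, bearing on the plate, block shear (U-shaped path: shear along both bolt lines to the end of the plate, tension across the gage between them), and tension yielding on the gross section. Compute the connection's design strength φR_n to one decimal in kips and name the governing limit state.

Bolt shear: A_b = π(0.625)²/4 = 0.3068 in². φR_n = 0.75 × 68 × 0.3068 × 10 × 1 = 156.5 kips.
Bearing (0.25 in plate, F_u = 65 ksi): end bolts L_c = 1.5625 − 0.6875/2 = 1.21875, R_n = min(1.2×1.21875×0.25×65, 2.4×0.625×0.25×65) = 23.766 kips/bolt; interior L_c = 2.1875 − 0.6875 = 1.5, R_n = 24.375 kips/bolt. φR_n = 0.75 × (2×23.766 + 8×24.375) = 181.9 kips.
Block shear: shear path 2×[1.5625+4×2.1875] = 2×10.3125 in, A_gv = 5.1563, A_nv = 2×(10.3125 − 4.5×0.75)×0.25 = 3.4688 in²; tension across gage: (2.375 − 1×0.75)×0.25 = 0.40625 in². R_n = min(0.6×65×3.4688, 0.6×50×5.1563) + 1.0×65×0.40625 = min(135.28, 154.69) + 26.406 = 161.69 kips. φR_n = 0.75 × 161.69 = 121.3 kips.
Tension yield (gross): A_g = 7.4375×0.25 = 1.8594 in². φR_n = 0.90 × 50 × 1.8594 = 83.7 kips.
Governing: min(156.5, 181.9, 121.3, 83.7) = 83.7 kips → gross-section yield.

83.7 kips (gross-section yield governs)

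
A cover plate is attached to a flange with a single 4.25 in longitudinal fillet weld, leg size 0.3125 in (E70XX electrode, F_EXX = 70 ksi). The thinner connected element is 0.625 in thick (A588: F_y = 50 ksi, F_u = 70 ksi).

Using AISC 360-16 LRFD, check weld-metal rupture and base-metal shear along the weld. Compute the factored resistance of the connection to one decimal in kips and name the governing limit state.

29.6 kips (weld metal governs)

Weld metal: throat = 0.707×0.3125 = 0.22094 in, L = 4.25 in. φR_n = 0.75 × 0.6 × 70 × 0.22094 × 4.25 = 29.6 kips.
Base metal shear (0.625 in plate): yield φR_n = 1.0×0.6×50×0.625×4.25 = 79.7 kips; rupture φR_n = 0.75×0.6×70×0.625×4.25 = 83.7 kips; take 79.7 kips (yield).
Governing: min(29.6, 79.7) = 29.6 kips → weld metal.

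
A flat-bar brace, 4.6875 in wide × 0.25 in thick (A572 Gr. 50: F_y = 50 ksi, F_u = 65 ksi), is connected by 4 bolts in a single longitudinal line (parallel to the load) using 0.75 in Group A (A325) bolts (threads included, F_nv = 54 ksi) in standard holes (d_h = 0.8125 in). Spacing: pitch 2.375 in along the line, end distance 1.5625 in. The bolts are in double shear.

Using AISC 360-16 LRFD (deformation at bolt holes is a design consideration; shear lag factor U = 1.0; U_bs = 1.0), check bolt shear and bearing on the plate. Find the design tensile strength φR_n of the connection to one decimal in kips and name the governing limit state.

82.7 kips (bearing governs)

Bolt shear: A_b = π(0.75)²/4 = 0.44179 in². φR_n = 0.75 × 54 × 0.44179 × 4 × 2 = 143.1 kips.
Bearing (0.25 in plate, F_u = 65 ksi): end bolts L_c = 1.5625 − 0.8125/2 = 1.15625, R_n = min(1.2×1.15625×0.25×65, 2.4×0.75×0.25×65) = 22.547 kips/bolt; interior L_c = 2.375 − 0.8125 = 1.5625, R_n = 29.25 kips/bolt. φR_n = 0.75 × (1×22.547 + 3×29.25) = 82.7 kips.
Governing: min(143.1, 82.7) = 82.7 kips → bearing.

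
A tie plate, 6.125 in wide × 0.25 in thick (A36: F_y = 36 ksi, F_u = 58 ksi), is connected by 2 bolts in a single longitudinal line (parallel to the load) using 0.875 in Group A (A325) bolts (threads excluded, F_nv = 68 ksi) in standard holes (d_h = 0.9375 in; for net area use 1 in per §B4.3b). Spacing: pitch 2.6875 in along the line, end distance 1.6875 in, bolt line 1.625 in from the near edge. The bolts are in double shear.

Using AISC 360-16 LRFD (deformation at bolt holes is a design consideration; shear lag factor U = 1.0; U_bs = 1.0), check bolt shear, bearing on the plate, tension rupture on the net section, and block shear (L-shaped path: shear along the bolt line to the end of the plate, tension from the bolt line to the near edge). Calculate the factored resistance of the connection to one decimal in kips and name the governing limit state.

30.0 kips (block shear governs)

Bolt shear: A_b = π(0.875)²/4 = 0.60132 in². φR_n = 0.75 × 68 × 0.60132 × 2 × 2 = 122.7 kips.
Bearing (0.25 in plate, F_u = 58 ksi): end bolts L_c = 1.6875 − 0.9375/2 = 1.21875, R_n = min(1.2×1.21875×0.25×58, 2.4×0.875×0.25×58) = 21.206 kips/bolt; interior L_c = 2.6875 − 0.9375 = 1.75, R_n = 30.45 kips/bolt. φR_n = 0.75 × (1×21.206 + 1×30.45) = 38.7 kips.
Tension rupture (net): A_n = (6.125 − 1×1)×0.25 = 1.2813 in² (U = 1.0, A_e = A_n). φR_n = 0.75 × 58 × 1.2813 = 55.7 kips.
Block shear: shear path 1×[1.6875+1×2.6875] = 1×4.375 in, A_gv = 1.0938, A_nv = 1×(4.375 − 1.5×1)×0.25 = 0.71875 in²; tension to near edge: (1.625 − 0.5×1)×0.25 = 0.28125 in². R_n = min(0.6×58×0.71875, 0.6×36×1.0938) + 1.0×58×0.28125 = min(25.013, 23.626) + 16.313 = 39.939 kips. φR_n = 0.75 × 39.939 = 30.0 kips.
Governing: min(122.7, 38.7, 55.7, 30.0) = 30.0 kips → block shear.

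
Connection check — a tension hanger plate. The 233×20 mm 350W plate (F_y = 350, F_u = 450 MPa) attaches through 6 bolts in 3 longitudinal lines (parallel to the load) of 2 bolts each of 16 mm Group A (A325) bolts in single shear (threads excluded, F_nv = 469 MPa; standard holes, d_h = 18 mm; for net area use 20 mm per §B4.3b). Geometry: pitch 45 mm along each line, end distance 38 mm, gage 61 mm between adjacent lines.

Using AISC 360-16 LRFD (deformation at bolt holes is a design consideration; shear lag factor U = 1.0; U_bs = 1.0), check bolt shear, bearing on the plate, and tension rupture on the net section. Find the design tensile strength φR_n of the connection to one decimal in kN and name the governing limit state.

424.3 kN (bolt shear governs)

Bolt shear: A_b = π(16)²/4 = 201.06 mm². φR_n = 0.75 × 469 × 201.06 × 6 × 1 = 424.3 kN.
Bearing (20 mm plate, F_u = 450 MPa): end bolts L_c = 38 − 18/2 = 29, R_n = min(1.2×29×20×450, 2.4×16×20×450) = 313.2 kN/bolt; interior L_c = 45 − 18 = 27, R_n = 291.6 kN/bolt. φR_n = 0.75 × (3×313.2 + 3×291.6) = 1360.8 kN.
Tension rupture (net): A_n = (233 − 3×20)×20 = 3460 mm² (U = 1.0, A_e = A_n). φR_n = 0.75 × 450 × 3460 = 1167.8 kN.
Governing: min(424.3, 1360.8, 1167.8) = 424.3 kN → bolt shear.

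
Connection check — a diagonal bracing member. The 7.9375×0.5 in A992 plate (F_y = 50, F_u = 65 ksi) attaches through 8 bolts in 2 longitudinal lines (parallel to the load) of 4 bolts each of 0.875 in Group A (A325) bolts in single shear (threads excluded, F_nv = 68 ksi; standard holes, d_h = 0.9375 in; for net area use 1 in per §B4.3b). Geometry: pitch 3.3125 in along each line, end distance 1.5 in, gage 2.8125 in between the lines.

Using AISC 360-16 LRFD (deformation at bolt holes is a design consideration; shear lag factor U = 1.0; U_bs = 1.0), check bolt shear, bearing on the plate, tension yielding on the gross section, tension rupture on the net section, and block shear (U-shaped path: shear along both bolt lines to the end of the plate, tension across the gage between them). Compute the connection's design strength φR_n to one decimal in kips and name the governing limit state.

Bolt shear: A_b = π(0.875)²/4 = 0.60132 in². φR_n = 0.75 × 68 × 0.60132 × 8 × 1 = 245.3 kips.
Bearing (0.5 in plate, F_u = 65 ksi): end bolts L_c = 1.5 − 0.9375/2 = 1.03125, R_n = min(1.2×1.03125×0.5×65, 2.4×0.875×0.5×65) = 40.219 kips/bolt; interior L_c = 3.3125 − 0.9375 = 2.375, R_n = 68.25 kips/bolt. φR_n = 0.75 × (2×40.219 + 6×68.25) = 367.5 kips.
Tension yield (gross): A_g = 7.9375×0.5 = 3.9688 in². φR_n = 0.90 × 50 × 3.9688 = 178.6 kips.
Tension rupture (net): A_n = (7.9375 − 2×1)×0.5 = 2.9688 in² (U = 1.0, A_e = A_n). φR_n = 0.75 × 65 × 2.9688 = 144.7 kips.
Block shear: shear path 2×[1.5+3×3.3125] = 2×11.4375 in, A_gv = 11.438, A_nv = 2×(11.4375 − 3.5×1)×0.5 = 7.9375 in²; tension across gage: (2.8125 − 1×1)×0.5 = 0.90625 in². R_n = min(0.6×65×7.9375, 0.6×50×11.438) + 1.0×65×0.90625 = min(309.56, 343.14) + 58.906 = 368.47 kips. φR_n = 0.75 × 368.47 = 276.4 kips.
Governing: min(245.3, 367.5, 178.6, 144.7, 276.4) = 144.7 kips → net-section rupture.

144.7 kips (net-section rupture governs)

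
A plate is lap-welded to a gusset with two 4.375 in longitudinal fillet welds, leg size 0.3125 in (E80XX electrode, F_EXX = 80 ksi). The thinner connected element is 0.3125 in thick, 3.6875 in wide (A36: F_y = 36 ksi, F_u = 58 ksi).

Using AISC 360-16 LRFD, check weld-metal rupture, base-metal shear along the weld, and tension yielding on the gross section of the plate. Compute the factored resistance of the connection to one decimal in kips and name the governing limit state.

37.3 kips (gross-section yield governs)

Weld metal: throat = 0.707×0.3125 = 0.22094 in, L = 2×4.375 = 8.75 in. φR_n = 0.75 × 0.6 × 80 × 0.22094 × 8.75 = 69.6 kips.
Base metal shear (0.3125 in plate): yield φR_n = 1.0×0.6×36×0.3125×8.75 = 59.1 kips; rupture φR_n = 0.75×0.6×58×0.3125×8.75 = 71.4 kips; take 59.1 kips (yield).
Tension yield (gross): A_g = 3.6875×0.3125 = 1.1523 in². φR_n = 0.90 × 36 × 1.1523 = 37.3 kips.
Governing: min(69.6, 59.1, 37.3) = 37.3 kips → gross-section yield.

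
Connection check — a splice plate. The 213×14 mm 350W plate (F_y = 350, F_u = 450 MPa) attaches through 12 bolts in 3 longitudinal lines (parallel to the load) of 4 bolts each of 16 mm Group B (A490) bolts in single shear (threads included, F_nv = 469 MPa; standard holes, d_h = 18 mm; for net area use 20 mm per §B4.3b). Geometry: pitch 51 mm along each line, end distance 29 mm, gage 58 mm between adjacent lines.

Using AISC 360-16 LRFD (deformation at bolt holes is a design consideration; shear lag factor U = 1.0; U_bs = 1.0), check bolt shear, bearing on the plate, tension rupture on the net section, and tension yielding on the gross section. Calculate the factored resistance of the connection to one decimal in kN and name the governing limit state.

Bolt shear: A_b = π(16)²/4 = 201.06 mm². φR_n = 0.75 × 469 × 201.06 × 12 × 1 = 848.7 kN.
Bearing (14 mm plate, F_u = 450 MPa): end bolts L_c = 29 − 18/2 = 20, R_n = min(1.2×20×14×450, 2.4×16×14×450) = 151.2 kN/bolt; interior L_c = 51 − 18 = 33, R_n = 241.92 kN/bolt. φR_n = 0.75 × (3×151.2 + 9×241.92) = 1973.2 kN.
Tension rupture (net): A_n = (213 − 3×20)×14 = 2142 mm² (U = 1.0, A_e = A_n). φR_n = 0.75 × 450 × 2142 = 722.9 kN.
Tension yield (gross): A_g = 213×14 = 2982 mm². φR_n = 0.90 × 350 × 2982 = 939.3 kN.
Governing: min(848.7, 1973.2, 722.9, 939.3) = 722.9 kN → net-section rupture.

722.9 kN (net-section rupture governs)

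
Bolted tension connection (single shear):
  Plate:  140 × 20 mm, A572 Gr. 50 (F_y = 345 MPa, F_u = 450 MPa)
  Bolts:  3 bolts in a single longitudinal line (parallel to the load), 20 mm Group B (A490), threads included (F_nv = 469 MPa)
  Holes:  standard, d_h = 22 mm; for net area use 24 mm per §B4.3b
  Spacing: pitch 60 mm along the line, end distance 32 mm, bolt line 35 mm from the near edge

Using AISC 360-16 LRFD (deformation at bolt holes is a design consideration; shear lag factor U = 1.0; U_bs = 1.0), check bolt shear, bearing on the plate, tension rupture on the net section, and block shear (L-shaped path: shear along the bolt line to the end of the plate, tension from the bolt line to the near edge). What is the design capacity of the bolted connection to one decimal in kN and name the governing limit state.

331.5 kN (bolt shear governs)

Bolt shear: A_b = π(20)²/4 = 314.16 mm². φR_n = 0.75 × 469 × 314.16 × 3 × 1 = 331.5 kN.
Bearing (20 mm plate, F_u = 450 MPa): end bolts L_c = 32 − 22/2 = 21, R_n = min(1.2×21×20×450, 2.4×20×20×450) = 226.8 kN/bolt; interior L_c = 60 − 22 = 38, R_n = 410.4 kN/bolt. φR_n = 0.75 × (1×226.8 + 2×410.4) = 785.7 kN.
Tension rupture (net): A_n = (140 − 1×24)×20 = 2320 mm² (U = 1.0, A_e = A_n). φR_n = 0.75 × 450 × 2320 = 783.0 kN.
Block shear: shear path 1×[32+2×60] = 1×152 mm, A_gv = 3040, A_nv = 1×(152 − 2.5×24)×20 = 1840 mm²; tension to near edge: (35 − 0.5×24)×20 = 460 mm². R_n = min(0.6×450×1840, 0.6×345×3040) + 1.0×450×460 = min(496.8, 629.28) + 207 = 703.8 kN. φR_n = 0.75 × 703.8 = 527.9 kN.
Governing: min(331.5, 785.7, 783.0, 527.9) = 331.5 kN → bolt shear.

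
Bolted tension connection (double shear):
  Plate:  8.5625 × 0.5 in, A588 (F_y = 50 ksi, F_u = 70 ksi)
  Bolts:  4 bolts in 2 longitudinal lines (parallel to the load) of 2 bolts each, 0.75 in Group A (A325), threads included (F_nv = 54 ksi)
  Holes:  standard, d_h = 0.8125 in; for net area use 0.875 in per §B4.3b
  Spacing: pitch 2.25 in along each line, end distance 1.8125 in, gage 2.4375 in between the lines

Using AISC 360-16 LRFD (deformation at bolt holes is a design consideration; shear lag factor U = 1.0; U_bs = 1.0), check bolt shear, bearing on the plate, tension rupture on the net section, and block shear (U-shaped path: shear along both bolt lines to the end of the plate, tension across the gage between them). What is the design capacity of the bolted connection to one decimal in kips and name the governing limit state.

127.6 kips (block shear governs)

Bolt shear: A_b = π(0.75)²/4 = 0.44179 in². φR_n = 0.75 × 54 × 0.44179 × 4 × 2 = 143.1 kips.
Bearing (0.5 in plate, F_u = 70 ksi): end bolts L_c = 1.8125 − 0.8125/2 = 1.40625, R_n = min(1.2×1.40625×0.5×70, 2.4×0.75×0.5×70) = 59.063 kips/bolt; interior L_c = 2.25 − 0.8125 = 1.4375, R_n = 60.375 kips/bolt. φR_n = 0.75 × (2×59.063 + 2×60.375) = 179.2 kips.
Tension rupture (net): A_n = (8.5625 − 2×0.875)×0.5 = 3.4063 in² (U = 1.0, A_e = A_n). φR_n = 0.75 × 70 × 3.4063 = 178.8 kips.
Block shear: shear path 2×[1.8125+1×2.25] = 2×4.0625 in, A_gv = 4.0625, A_nv = 2×(4.0625 − 1.5×0.875)×0.5 = 2.75 in²; tension across gage: (2.4375 − 1×0.875)×0.5 = 0.78125 in². R_n = min(0.6×70×2.75, 0.6×50×4.0625) + 1.0×70×0.78125 = min(115.5, 121.88) + 54.688 = 170.19 kips. φR_n = 0.75 × 170.19 = 127.6 kips.
Governing: min(143.1, 179.2, 178.8, 127.6) = 127.6 kips → block shear.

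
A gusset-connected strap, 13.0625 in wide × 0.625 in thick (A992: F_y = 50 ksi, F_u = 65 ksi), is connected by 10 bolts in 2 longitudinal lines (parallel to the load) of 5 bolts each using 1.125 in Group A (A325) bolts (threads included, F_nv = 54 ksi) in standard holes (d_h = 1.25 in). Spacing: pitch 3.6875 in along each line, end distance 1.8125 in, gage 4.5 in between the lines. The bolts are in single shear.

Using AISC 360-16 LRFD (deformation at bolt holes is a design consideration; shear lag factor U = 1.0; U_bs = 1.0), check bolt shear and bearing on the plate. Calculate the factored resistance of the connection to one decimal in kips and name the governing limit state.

402.6 kips (bolt shear governs)

Bolt shear: A_b = π(1.125)²/4 = 0.99402 in². φR_n = 0.75 × 54 × 0.99402 × 10 × 1 = 402.6 kips.
Bearing (0.625 in plate, F_u = 65 ksi): end bolts L_c = 1.8125 − 1.25/2 = 1.1875, R_n = min(1.2×1.1875×0.625×65, 2.4×1.125×0.625×65) = 57.891 kips/bolt; interior L_c = 3.6875 − 1.25 = 2.4375, R_n = 109.69 kips/bolt. φR_n = 0.75 × (2×57.891 + 8×109.69) = 745.0 kips.
Governing: min(402.6, 745.0) = 402.6 kips → bolt shear.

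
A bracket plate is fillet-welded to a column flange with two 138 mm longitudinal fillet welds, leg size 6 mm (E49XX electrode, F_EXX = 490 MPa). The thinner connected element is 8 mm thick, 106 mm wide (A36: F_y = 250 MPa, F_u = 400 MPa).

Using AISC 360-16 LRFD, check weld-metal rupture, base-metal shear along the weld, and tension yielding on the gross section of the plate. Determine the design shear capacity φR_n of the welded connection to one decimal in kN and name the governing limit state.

Weld metal: throat = 0.707×6 = 4.242 mm, L = 2×138 = 276 mm. φR_n = 0.75 × 0.6 × 490 × 4.242 × 276 = 258.2 kN.
Base metal shear (8 mm plate): yield φR_n = 1.0×0.6×250×8×276 = 331.2 kN; rupture φR_n = 0.75×0.6×400×8×276 = 397.4 kN; take 331.2 kN (yield).
Tension yield (gross): A_g = 106×8 = 848 mm². φR_n = 0.90 × 250 × 848 = 190.8 kN.
Governing: min(258.2, 331.2, 190.8) = 190.8 kN → gross-section yield.

190.8 kN (gross-section yield governs)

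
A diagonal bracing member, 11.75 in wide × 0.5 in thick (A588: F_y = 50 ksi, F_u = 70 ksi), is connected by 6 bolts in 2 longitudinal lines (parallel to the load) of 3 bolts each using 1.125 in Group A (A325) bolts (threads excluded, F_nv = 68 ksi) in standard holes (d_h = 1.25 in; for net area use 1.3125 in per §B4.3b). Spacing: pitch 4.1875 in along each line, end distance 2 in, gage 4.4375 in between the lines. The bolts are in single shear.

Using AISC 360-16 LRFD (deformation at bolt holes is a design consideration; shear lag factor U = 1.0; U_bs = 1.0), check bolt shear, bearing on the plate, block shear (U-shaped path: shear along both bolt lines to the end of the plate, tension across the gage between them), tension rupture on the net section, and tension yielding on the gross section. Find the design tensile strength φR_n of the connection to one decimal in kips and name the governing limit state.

Bolt shear: A_b = π(1.125)²/4 = 0.99402 in². φR_n = 0.75 × 68 × 0.99402 × 6 × 1 = 304.2 kips.
Bearing (0.5 in plate, F_u = 70 ksi): end bolts L_c = 2 − 1.25/2 = 1.375, R_n = min(1.2×1.375×0.5×70, 2.4×1.125×0.5×70) = 57.75 kips/bolt; interior L_c = 4.1875 − 1.25 = 2.9375, R_n = 94.5 kips/bolt. φR_n = 0.75 × (2×57.75 + 4×94.5) = 370.1 kips.
Block shear: shear path 2×[2+2×4.1875] = 2×10.375 in, A_gv = 10.375, A_nv = 2×(10.375 − 2.5×1.3125)×0.5 = 7.0938 in²; tension across gage: (4.4375 − 1×1.3125)×0.5 = 1.5625 in². R_n = min(0.6×70×7.0938, 0.6×50×10.375) + 1.0×70×1.5625 = min(297.94, 311.25) + 109.38 = 407.32 kips. φR_n = 0.75 × 407.32 = 305.5 kips.
Tension rupture (net): A_n = (11.75 − 2×1.3125)×0.5 = 4.5625 in² (U = 1.0, A_e = A_n). φR_n = 0.75 × 70 × 4.5625 = 239.5 kips.
Tension yield (gross): A_g = 11.75×0.5 = 5.875 in². φR_n = 0.90 × 50 × 5.875 = 264.4 kips.
Governing: min(304.2, 370.1, 305.5, 239.5, 264.4) = 239.5 kips → net-section rupture.

239.5 kips (net-section rupture governs)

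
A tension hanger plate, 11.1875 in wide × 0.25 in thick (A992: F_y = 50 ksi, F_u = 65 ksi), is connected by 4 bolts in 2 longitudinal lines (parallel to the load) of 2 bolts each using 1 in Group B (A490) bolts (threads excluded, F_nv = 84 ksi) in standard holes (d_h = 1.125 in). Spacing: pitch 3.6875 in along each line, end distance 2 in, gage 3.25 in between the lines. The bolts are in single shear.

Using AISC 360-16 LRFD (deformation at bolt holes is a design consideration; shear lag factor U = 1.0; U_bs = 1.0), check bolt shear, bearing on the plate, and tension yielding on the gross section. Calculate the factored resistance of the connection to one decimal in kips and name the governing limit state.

100.5 kips (bearing governs)

Bolt shear: A_b = π(1)²/4 = 0.7854 in². φR_n = 0.75 × 84 × 0.7854 × 4 × 1 = 197.9 kips.
Bearing (0.25 in plate, F_u = 65 ksi): end bolts L_c = 2 − 1.125/2 = 1.4375, R_n = min(1.2×1.4375×0.25×65, 2.4×1×0.25×65) = 28.031 kips/bolt; interior L_c = 3.6875 − 1.125 = 2.5625, R_n = 39 kips/bolt. φR_n = 0.75 × (2×28.031 + 2×39) = 100.5 kips.
Tension yield (gross): A_g = 11.1875×0.25 = 2.7969 in². φR_n = 0.90 × 50 × 2.7969 = 125.9 kips.
Governing: min(197.9, 100.5, 125.9) = 100.5 kips → bearing.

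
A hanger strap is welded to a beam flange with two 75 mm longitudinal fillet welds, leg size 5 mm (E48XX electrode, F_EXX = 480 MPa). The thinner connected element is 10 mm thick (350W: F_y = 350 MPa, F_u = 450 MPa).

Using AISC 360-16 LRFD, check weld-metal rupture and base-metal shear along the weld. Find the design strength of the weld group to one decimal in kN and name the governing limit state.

Weld metal: throat = 0.707×5 = 3.535 mm, L = 2×75 = 150 mm. φR_n = 0.75 × 0.6 × 480 × 3.535 × 150 = 114.5 kN.
Base metal shear (10 mm plate): yield φR_n = 1.0×0.6×350×10×150 = 315.0 kN; rupture φR_n = 0.75×0.6×450×10×150 = 303.8 kN; take 303.8 kN (rupture).
Governing: min(114.5, 303.8) = 114.5 kN → weld metal.

114.5 kN (weld metal governs)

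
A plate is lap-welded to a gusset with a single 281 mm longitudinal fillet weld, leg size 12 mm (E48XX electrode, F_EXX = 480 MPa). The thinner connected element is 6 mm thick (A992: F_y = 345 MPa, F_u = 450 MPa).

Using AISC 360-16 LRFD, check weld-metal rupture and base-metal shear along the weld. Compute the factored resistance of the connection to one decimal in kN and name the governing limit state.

341.4 kN (base-metal shear governs)

Weld metal: throat = 0.707×12 = 8.484 mm, L = 281 mm. φR_n = 0.75 × 0.6 × 480 × 8.484 × 281 = 514.9 kN.
Base metal shear (6 mm plate): yield φR_n = 1.0×0.6×345×6×281 = 349.0 kN; rupture φR_n = 0.75×0.6×450×6×281 = 341.4 kN; take 341.4 kN (rupture).
Governing: min(514.9, 341.4) = 341.4 kN → base-metal shear.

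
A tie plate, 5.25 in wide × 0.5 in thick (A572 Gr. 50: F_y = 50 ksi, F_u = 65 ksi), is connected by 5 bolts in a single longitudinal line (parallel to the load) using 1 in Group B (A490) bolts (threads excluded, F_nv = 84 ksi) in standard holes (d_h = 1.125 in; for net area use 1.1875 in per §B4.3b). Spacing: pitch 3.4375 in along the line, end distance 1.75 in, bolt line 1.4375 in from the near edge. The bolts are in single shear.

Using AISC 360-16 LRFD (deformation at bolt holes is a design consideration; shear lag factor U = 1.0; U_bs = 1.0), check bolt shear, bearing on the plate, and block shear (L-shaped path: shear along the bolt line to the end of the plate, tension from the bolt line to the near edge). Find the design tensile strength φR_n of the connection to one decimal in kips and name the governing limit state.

Bolt shear: A_b = π(1)²/4 = 0.7854 in². φR_n = 0.75 × 84 × 0.7854 × 5 × 1 = 247.4 kips.
Bearing (0.5 in plate, F_u = 65 ksi): end bolts L_c = 1.75 − 1.125/2 = 1.1875, R_n = min(1.2×1.1875×0.5×65, 2.4×1×0.5×65) = 46.313 kips/bolt; interior L_c = 3.4375 − 1.125 = 2.3125, R_n = 78 kips/bolt. φR_n = 0.75 × (1×46.313 + 4×78) = 268.7 kips.
Block shear: shear path 1×[1.75+4×3.4375] = 1×15.5 in, A_gv = 7.75, A_nv = 1×(15.5 − 4.5×1.1875)×0.5 = 5.0781 in²; tension to near edge: (1.4375 − 0.5×1.1875)×0.5 = 0.42188 in². R_n = min(0.6×65×5.0781, 0.6×50×7.75) + 1.0×65×0.42188 = min(198.05, 232.5) + 27.422 = 225.47 kips. φR_n = 0.75 × 225.47 = 169.1 kips.
Governing: min(247.4, 268.7, 169.1) = 169.1 kips → block shear.

169.1 kips (block shear governs)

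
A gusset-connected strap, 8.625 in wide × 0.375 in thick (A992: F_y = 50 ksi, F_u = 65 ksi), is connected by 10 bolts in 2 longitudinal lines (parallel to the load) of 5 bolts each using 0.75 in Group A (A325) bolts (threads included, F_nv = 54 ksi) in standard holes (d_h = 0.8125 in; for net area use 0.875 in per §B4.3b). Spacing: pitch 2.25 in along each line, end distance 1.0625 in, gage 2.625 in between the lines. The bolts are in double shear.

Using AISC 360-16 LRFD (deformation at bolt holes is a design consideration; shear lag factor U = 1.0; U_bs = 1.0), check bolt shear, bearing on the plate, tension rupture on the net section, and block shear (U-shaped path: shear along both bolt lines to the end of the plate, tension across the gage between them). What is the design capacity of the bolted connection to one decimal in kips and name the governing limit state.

Bolt shear: A_b = π(0.75)²/4 = 0.44179 in². φR_n = 0.75 × 54 × 0.44179 × 10 × 2 = 357.8 kips.
Bearing (0.375 in plate, F_u = 65 ksi): end bolts L_c = 1.0625 − 0.8125/2 = 0.65625, R_n = min(1.2×0.65625×0.375×65, 2.4×0.75×0.375×65) = 19.195 kips/bolt; interior L_c = 2.25 − 0.8125 = 1.4375, R_n = 42.047 kips/bolt. φR_n = 0.75 × (2×19.195 + 8×42.047) = 281.1 kips.
Tension rupture (net): A_n = (8.625 − 2×0.875)×0.375 = 2.5781 in² (U = 1.0, A_e = A_n). φR_n = 0.75 × 65 × 2.5781 = 125.7 kips.
Block shear: shear path 2×[1.0625+4×2.25] = 2×10.0625 in, A_gv = 7.5469, A_nv = 2×(10.0625 − 4.5×0.875)×0.375 = 4.5938 in²; tension across gage: (2.625 − 1×0.875)×0.375 = 0.65625 in². R_n = min(0.6×65×4.5938, 0.6×50×7.5469) + 1.0×65×0.65625 = min(179.16, 226.41) + 42.656 = 221.82 kips. φR_n = 0.75 × 221.82 = 166.4 kips.
Governing: min(357.8, 281.1, 125.7, 166.4) = 125.7 kips → net-section rupture.

125.7 kips (net-section rupture governs)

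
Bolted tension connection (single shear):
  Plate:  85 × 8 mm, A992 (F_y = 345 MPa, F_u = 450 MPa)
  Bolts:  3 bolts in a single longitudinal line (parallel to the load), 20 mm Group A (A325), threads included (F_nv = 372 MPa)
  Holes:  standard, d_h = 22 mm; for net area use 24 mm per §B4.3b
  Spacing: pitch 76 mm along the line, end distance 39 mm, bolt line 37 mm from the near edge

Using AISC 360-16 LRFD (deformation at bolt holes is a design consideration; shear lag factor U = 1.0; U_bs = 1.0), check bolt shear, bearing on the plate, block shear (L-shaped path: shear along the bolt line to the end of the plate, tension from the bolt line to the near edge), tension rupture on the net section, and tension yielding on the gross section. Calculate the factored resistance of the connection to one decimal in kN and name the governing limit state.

Bolt shear: A_b = π(20)²/4 = 314.16 mm². φR_n = 0.75 × 372 × 314.16 × 3 × 1 = 263.0 kN.
Bearing (8 mm plate, F_u = 450 MPa): end bolts L_c = 39 − 22/2 = 28, R_n = min(1.2×28×8×450, 2.4×20×8×450) = 120.96 kN/bolt; interior L_c = 76 − 22 = 54, R_n = 172.8 kN/bolt. φR_n = 0.75 × (1×120.96 + 2×172.8) = 349.9 kN.
Block shear: shear path 1×[39+2×76] = 1×191 mm, A_gv = 1528, A_nv = 1×(191 − 2.5×24)×8 = 1048 mm²; tension to near edge: (37 − 0.5×24)×8 = 200 mm². R_n = min(0.6×450×1048, 0.6×345×1528) + 1.0×450×200 = min(282.96, 316.3) + 90 = 372.96 kN. φR_n = 0.75 × 372.96 = 279.7 kN.
Tension rupture (net): A_n = (85 − 1×24)×8 = 488 mm² (U = 1.0, A_e = A_n). φR_n = 0.75 × 450 × 488 = 164.7 kN.
Tension yield (gross): A_g = 85×8 = 680 mm². φR_n = 0.90 × 345 × 680 = 211.1 kN.
Governing: min(263.0, 349.9, 279.7, 164.7, 211.1) = 164.7 kN → net-section rupture.

164.7 kN (net-section rupture governs)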